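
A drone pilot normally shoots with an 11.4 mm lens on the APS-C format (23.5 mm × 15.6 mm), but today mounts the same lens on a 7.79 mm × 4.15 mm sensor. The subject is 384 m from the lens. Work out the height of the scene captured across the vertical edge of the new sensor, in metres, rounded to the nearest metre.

The focal length stays 11.4 mm; the relevant sensor dimension is now h = 4.15 mm. Object distance dₒ = 384 m = 384000 mm.
Thin-lens field height W = h·(dₒ − f)/f = 4.15 × (384000 − 11.4)/11.4 ≈ 139785.324 mm = 139.785 m.

140 m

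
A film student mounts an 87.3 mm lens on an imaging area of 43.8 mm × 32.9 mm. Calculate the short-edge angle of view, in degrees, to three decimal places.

21.342°

Angle of view α = 2·arctan(h/2f) with h = 32.9 mm and f = 87.3 mm.
h/2f = 0.18843; arctan(0.18843) ≈ 10.6712°, so α ≈ 21.3423°.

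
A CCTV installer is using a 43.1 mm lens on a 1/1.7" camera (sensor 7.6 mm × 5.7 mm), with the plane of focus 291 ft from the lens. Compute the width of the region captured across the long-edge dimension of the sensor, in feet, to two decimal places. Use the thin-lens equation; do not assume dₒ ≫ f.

51.29 ft

dₒ: 291 ft × 304.8 mm/ft = 88696.80 mm.
Similar triangles through the lens centre give W/dₒ = w/dᵢ; with 1/f = 1/dₒ + 1/dᵢ this gives W = w·(dₒ − f)/f.
W = 7.6 mm × (88696.8 − 43.1) / 43.1 = 7.6 × 2056.9303 ≈ 15632.670 mm = 15632.670/304.8 ft = 51.2883 ft.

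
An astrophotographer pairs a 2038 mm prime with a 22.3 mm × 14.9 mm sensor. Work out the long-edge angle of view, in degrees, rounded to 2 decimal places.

0.63°

Angle of view α = 2·arctan(w/2f) with w = 22.3 mm and f = 2038 mm.
w/2f = 0.00547; arctan(0.00547) ≈ 0.3135°, so α ≈ 0.6269°.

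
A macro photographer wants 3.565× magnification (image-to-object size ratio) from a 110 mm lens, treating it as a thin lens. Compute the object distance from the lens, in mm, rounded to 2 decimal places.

With m = dᵢ/dₒ and 1/f = 1/dₒ + 1/dᵢ, substituting dᵢ = m·dₒ gives 1/f = (1 + 1/m)/dₒ, hence dₒ = f·(1 + 1/m).
dₒ = 110 × (1 + 1/3.565) = 110 × 1.28050 ≈ 140.856 mm.

140.86 mm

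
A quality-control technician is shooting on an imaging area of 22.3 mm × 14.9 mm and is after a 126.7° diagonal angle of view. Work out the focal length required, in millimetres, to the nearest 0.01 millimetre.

6.73 mm

Sensor diagonal = √(22.3² + 14.9²) = √719.3000 ≈ 26.8198 mm.
From α = 2·arctan(d/2f) we get f = d / (2·tan(α/2)).
With d = 26.8198 mm and α/2 = 63.35°, tan(α/2) ≈ 1.99261, so f ≈ 26.8198 / 3.98522 ≈ 6.7298 mm.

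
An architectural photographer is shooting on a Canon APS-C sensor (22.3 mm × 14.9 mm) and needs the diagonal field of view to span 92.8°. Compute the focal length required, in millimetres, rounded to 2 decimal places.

Sensor diagonal = √(22.3² + 14.9²) = √719.3000 ≈ 26.8198 mm.
From α = 2·arctan(d/2f) we get f = d / (2·tan(α/2)).
With d = 26.8198 mm and α/2 = 46.4°, tan(α/2) ≈ 1.05010, so f ≈ 26.8198 / 2.10021 ≈ 12.7701 mm.

12.77 mm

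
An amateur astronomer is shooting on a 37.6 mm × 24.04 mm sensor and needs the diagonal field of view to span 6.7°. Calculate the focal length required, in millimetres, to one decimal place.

381.2 mm

Sensor diagonal = √(37.6² + 24.04²) = √1991.6816 ≈ 44.6283 mm.
From α = 2·arctan(d/2f) we get f = d / (2·tan(α/2)).
With d = 44.6283 mm and α/2 = 3.35°, tan(α/2) ≈ 0.05854, so f ≈ 44.6283 / 0.11707 ≈ 381.2084 mm.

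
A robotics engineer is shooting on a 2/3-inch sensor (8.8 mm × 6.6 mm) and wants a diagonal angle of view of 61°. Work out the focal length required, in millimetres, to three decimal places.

Sensor diagonal = √(8.8² + 6.6²) = √121.0000 ≈ 11.0000 mm.
From α = 2·arctan(d/2f) we get f = d / (2·tan(α/2)).
With d = 11.0000 mm and α/2 = 30.5°, tan(α/2) ≈ 0.58905, so f ≈ 11.0000 / 1.17809 ≈ 9.3371 mm.

9.337 mm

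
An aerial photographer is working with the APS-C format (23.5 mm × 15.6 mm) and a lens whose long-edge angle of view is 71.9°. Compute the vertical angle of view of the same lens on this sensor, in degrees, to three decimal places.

From the long-edge AOV: f = 23.5 / (2·tan(35.95°)) = 23.5 / 1.45042 ≈ 16.2022 mm.
Vertical AOV = 2·arctan(15.6 / (2 × 16.2022)) = 2·arctan(0.48142) ≈ 51.4138°.

51.414°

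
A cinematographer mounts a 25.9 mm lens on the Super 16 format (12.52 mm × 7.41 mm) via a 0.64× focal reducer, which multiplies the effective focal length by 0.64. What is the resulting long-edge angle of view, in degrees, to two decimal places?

Effective focal length f = 25.9 × 0.64 = 16.576 mm.
α = 2·arctan(12.52 / (2 × 16.576)) = 2·arctan(0.37765) ≈ 41.3785°.

41.38°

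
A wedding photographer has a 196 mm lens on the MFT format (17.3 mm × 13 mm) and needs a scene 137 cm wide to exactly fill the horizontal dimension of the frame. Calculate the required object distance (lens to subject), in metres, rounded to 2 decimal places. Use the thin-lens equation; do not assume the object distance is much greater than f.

W: 137 cm = 1370 mm.
Magnification m = w/W = dᵢ/dₒ; combined with 1/f = 1/dₒ + 1/dᵢ this gives dₒ = f·(1 + W/w).
dₒ = 196 mm × (1 + 1370/17.3) = 196 × 80.1908 ≈ 15717.387 mm = 15.7174 m.

15.72 m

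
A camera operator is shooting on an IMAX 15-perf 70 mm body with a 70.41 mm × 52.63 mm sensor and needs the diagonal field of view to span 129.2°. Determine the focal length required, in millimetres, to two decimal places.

20.87 mm

Sensor diagonal = √(70.41² + 52.63²) = √7727.4850 ≈ 87.9061 mm.
From α = 2·arctan(d/2f) we get f = d / (2·tan(α/2)).
With d = 87.9061 mm and α/2 = 64.6°, tan(α/2) ≈ 2.10600, so f ≈ 87.9061 / 4.21199 ≈ 20.8704 mm.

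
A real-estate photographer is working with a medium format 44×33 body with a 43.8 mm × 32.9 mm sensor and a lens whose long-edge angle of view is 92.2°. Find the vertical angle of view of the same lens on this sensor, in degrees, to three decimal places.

75.948°

From the long-edge AOV: f = 43.8 / (2·tan(46.1°)) = 43.8 / 2.07831 ≈ 21.0748 mm.
Vertical AOV = 2·arctan(32.9 / (2 × 21.0748)) = 2·arctan(0.78055) ≈ 75.9477°.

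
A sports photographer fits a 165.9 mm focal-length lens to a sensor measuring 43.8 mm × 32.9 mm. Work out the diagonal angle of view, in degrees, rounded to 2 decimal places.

Sensor diagonal = √(43.8² + 32.9²) = √3000.8500 ≈ 54.7800 mm.
Angle of view α = 2·arctan(d/2f) with d = 54.7800 mm and f = 165.9 mm.
d/2f = 0.16510; arctan(0.16510) ≈ 9.3749°, so α ≈ 18.7499°.

18.75°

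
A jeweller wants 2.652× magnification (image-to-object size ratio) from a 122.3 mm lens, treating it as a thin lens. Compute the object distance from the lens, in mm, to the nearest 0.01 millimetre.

With m = dᵢ/dₒ and 1/f = 1/dₒ + 1/dᵢ, substituting dᵢ = m·dₒ gives 1/f = (1 + 1/m)/dₒ, hence dₒ = f·(1 + 1/m).
dₒ = 122.3 × (1 + 1/2.652) = 122.3 × 1.37707 ≈ 168.416 mm.

168.42 mm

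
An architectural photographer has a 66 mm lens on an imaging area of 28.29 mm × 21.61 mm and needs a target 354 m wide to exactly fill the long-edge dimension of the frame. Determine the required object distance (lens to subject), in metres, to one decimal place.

825.9 m

W: 354 m = 354000 mm.
Magnification m = w/W = dᵢ/dₒ; combined with 1/f = 1/dₒ + 1/dᵢ this gives dₒ = f·(1 + W/w).
dₒ = 66 mm × (1 + 354000/28.29) = 66 × 12514.2556 ≈ 825940.867 mm = 825.941 m.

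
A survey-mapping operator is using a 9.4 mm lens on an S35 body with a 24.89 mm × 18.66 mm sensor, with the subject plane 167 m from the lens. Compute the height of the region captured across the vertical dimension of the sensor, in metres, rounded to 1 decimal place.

331.5 m

dₒ: 167 m = 167000 mm.
Similar triangles through the lens centre give W/dₒ = h/dᵢ; with 1/f = 1/dₒ + 1/dᵢ this gives W = h·(dₒ − f)/f.
W = 18.66 mm × (167000 − 9.4) / 9.4 = 18.66 × 17764.9574 ≈ 331494.106 mm = 331.494 m.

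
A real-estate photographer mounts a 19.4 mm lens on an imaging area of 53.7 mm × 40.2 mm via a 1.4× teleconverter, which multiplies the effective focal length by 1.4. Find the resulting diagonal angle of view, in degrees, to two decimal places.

102.00°

Effective focal length f = 19.4 × 1.4 = 27.16 mm.
Sensor diagonal = √(53.7² + 40.2²) = √4499.7300 ≈ 67.0800 mm.
α = 2·arctan(67.080 / (2 × 27.16)) = 2·arctan(1.23490) ≈ 102.0003°.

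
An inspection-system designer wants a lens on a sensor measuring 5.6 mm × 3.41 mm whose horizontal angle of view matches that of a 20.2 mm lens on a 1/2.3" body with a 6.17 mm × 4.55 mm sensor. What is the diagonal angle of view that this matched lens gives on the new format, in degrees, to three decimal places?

20.276°

Equal horizontal AOV ⇒ f₂ = f₁ · 5.6/6.17 = 20.2 × 0.90762 ≈ 18.3339 mm.
Sensor diagonal = √(5.6² + 3.41²) = √42.9881 ≈ 6.5565 mm.
Diagonal AOV on the new format = 2·arctan(6.5565 / (2 × 18.3339)) = 2·arctan(0.17881) ≈ 20.2757°.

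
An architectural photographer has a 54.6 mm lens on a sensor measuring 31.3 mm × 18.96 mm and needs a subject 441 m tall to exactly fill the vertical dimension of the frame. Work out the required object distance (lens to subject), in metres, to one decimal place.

1270.0 m

W: 441 m = 441000 mm.
Magnification m = h/W = dᵢ/dₒ; combined with 1/f = 1/dₒ + 1/dᵢ this gives dₒ = f·(1 + W/h).
dₒ = 54.6 mm × (1 + 441000/18.96) = 54.6 × 23260.4937 ≈ 1270022.954 mm = 1270.02 m.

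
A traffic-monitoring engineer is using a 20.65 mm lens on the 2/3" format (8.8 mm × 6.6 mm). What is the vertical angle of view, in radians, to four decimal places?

0.3169 rad

Angle of view α = 2·arctan(h/2f) with h = 6.6 mm and f = 20.65 mm.
h/2f = 0.15981; arctan(0.15981) ≈ 0.1585 rad, so α ≈ 0.3169 rad.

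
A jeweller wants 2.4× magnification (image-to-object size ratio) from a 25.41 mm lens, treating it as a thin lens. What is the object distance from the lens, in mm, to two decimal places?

With m = dᵢ/dₒ and 1/f = 1/dₒ + 1/dᵢ, substituting dᵢ = m·dₒ gives 1/f = (1 + 1/m)/dₒ, hence dₒ = f·(1 + 1/m).
dₒ = 25.41 × (1 + 1/2.4) = 25.41 × 1.41667 ≈ 35.998 mm.

36.00 mm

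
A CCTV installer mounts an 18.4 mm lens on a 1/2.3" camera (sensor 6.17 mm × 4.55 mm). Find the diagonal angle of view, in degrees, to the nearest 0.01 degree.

23.54°

Sensor diagonal = √(6.17² + 4.55²) = √58.7714 ≈ 7.6663 mm.
Angle of view α = 2·arctan(d/2f) with d = 7.6663 mm and f = 18.4 mm.
d/2f = 0.20832; arctan(0.20832) ≈ 11.7677°, so α ≈ 23.5353°.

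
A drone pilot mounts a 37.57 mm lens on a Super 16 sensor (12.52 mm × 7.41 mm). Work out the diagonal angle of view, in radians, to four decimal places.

0.3825 rad

Sensor diagonal = √(12.52² + 7.41²) = √211.6585 ≈ 14.5485 mm.
Angle of view α = 2·arctan(d/2f) with d = 14.5485 mm and f = 37.57 mm.
d/2f = 0.19362; arctan(0.19362) ≈ 0.1913 rad, so α ≈ 0.3825 rad.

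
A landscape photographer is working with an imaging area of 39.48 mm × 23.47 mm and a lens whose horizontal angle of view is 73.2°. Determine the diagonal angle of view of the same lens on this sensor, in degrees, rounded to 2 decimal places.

81.65°

From the horizontal AOV: f = 39.48 / (2·tan(36.6°)) = 39.48 / 1.48533 ≈ 26.5799 mm.
Sensor diagonal = √(39.48² + 23.47²) = √2109.5113 ≈ 45.9294 mm.
Diagonal AOV = 2·arctan(45.9294 / (2 × 26.5799)) = 2·arctan(0.86399) ≈ 81.6532°.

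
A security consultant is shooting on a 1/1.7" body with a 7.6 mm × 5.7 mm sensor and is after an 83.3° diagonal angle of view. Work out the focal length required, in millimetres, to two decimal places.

5.34 mm

Sensor diagonal = √(7.6² + 5.7²) = √90.2500 ≈ 9.5000 mm.
From α = 2·arctan(d/2f) we get f = d / (2·tan(α/2)).
With d = 9.5000 mm and α/2 = 41.65°, tan(α/2) ≈ 0.88940, so f ≈ 9.5000 / 1.77881 ≈ 5.3407 mm.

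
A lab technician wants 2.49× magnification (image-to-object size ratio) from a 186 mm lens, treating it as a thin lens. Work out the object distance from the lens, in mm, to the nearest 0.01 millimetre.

With m = dᵢ/dₒ and 1/f = 1/dₒ + 1/dᵢ, substituting dᵢ = m·dₒ gives 1/f = (1 + 1/m)/dₒ, hence dₒ = f·(1 + 1/m).
dₒ = 186 × (1 + 1/2.49) = 186 × 1.40161 ≈ 260.699 mm.

260.70 mm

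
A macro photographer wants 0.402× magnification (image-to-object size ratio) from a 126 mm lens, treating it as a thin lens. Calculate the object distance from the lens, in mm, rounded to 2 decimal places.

439.43 mm

With m = dᵢ/dₒ and 1/f = 1/dₒ + 1/dᵢ, substituting dᵢ = m·dₒ gives 1/f = (1 + 1/m)/dₒ, hence dₒ = f·(1 + 1/m).
dₒ = 126 × (1 + 1/0.402) = 126 × 3.48756 ≈ 439.433 mm.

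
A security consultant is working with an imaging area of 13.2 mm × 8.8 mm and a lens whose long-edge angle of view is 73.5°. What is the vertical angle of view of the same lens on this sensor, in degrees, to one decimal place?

52.9°

From the long-edge AOV: f = 13.2 / (2·tan(36.75°)) = 13.2 / 1.49347 ≈ 8.8385 mm.
Vertical AOV = 2·arctan(8.8 / (2 × 8.8385)) = 2·arctan(0.49782) ≈ 52.9304°.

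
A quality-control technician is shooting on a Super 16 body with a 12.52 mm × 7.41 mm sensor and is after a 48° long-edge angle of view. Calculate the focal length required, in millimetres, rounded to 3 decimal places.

14.060 mm

From α = 2·arctan(w/2f) we get f = w / (2·tan(α/2)).
With w = 12.52 mm and α/2 = 24°, tan(α/2) ≈ 0.44523, so f ≈ 12.52 / 0.89046 ≈ 14.0602 mm.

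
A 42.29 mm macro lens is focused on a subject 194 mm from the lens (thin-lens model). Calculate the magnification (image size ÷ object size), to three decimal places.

0.279×

Thin lens: 1/f = 1/dₒ + 1/dᵢ → 1/dᵢ = 1/42.29 − 1/194 = 0.0184916 mm⁻¹, so dᵢ ≈ 54.0786 mm.
Magnification m = dᵢ/dₒ = 54.0786/194 ≈ 0.27876.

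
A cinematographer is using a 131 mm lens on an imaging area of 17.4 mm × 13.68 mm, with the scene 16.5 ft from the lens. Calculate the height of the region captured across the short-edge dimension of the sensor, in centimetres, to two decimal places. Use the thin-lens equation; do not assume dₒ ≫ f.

dₒ: 16.5 ft × 304.8 mm/ft = 5029.20 mm.
Similar triangles through the lens centre give W/dₒ = h/dᵢ; with 1/f = 1/dₒ + 1/dᵢ this gives W = h·(dₒ − f)/f.
W = 13.68 mm × (5029.2 − 131) / 131 = 13.68 × 37.3908 ≈ 511.507 mm = 51.1507 cm.

51.15 cm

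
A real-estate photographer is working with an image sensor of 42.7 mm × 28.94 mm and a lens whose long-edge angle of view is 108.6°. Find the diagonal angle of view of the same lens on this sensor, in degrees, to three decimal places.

118.509°

From the long-edge AOV: f = 42.7 / (2·tan(54.3°)) = 42.7 / 2.78329 ≈ 15.3415 mm.
Sensor diagonal = √(42.7² + 28.94²) = √2660.8136 ≈ 51.5831 mm.
Diagonal AOV = 2·arctan(51.5831 / (2 × 15.3415)) = 2·arctan(1.68116) ≈ 118.5093°.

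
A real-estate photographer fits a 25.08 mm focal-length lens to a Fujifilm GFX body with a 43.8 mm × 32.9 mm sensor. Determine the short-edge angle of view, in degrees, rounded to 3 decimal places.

Angle of view α = 2·arctan(h/2f) with h = 32.9 mm and f = 25.08 mm.
h/2f = 0.65590; arctan(0.65590) ≈ 33.2609°, so α ≈ 66.5218°.

66.522°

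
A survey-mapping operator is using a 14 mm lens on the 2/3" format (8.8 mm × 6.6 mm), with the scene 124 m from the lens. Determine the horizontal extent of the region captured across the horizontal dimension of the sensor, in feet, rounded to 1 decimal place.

255.7 ft

dₒ: 124 m = 124000 mm.
Similar triangles through the lens centre give W/dₒ = w/dᵢ; with 1/f = 1/dₒ + 1/dᵢ this gives W = w·(dₒ − f)/f.
W = 8.8 mm × (124000 − 14) / 14 = 8.8 × 8856.1429 ≈ 77934.057 mm = 77934.057/304.8 ft = 255.689 ft.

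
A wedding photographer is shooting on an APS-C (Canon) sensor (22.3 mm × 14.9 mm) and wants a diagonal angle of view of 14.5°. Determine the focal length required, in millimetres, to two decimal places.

105.41 mm

Sensor diagonal = √(22.3² + 14.9²) = √719.3000 ≈ 26.8198 mm.
From α = 2·arctan(d/2f) we get f = d / (2·tan(α/2)).
With d = 26.8198 mm and α/2 = 7.25°, tan(α/2) ≈ 0.12722, so f ≈ 26.8198 / 0.25443 ≈ 105.4103 mm.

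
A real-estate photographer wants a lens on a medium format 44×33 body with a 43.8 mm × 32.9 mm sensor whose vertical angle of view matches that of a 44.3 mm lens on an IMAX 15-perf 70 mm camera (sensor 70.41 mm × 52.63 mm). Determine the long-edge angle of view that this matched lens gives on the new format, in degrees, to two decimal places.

76.68°

Equal vertical AOV ⇒ f₂ = f₁ · 32.9/52.63 = 44.3 × 0.62512 ≈ 27.6928 mm.
Long-edge AOV on the new format = 2·arctan(43.8 / (2 × 27.6928)) = 2·arctan(0.79082) ≈ 76.6753°.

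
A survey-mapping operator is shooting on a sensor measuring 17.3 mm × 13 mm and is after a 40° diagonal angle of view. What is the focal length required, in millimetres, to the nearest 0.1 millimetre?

29.7 mm

Sensor diagonal = √(17.3² + 13²) = √468.2900 ≈ 21.6400 mm.
From α = 2·arctan(d/2f) we get f = d / (2·tan(α/2)).
With d = 21.6400 mm and α/2 = 20°, tan(α/2) ≈ 0.36397, so f ≈ 21.6400 / 0.72794 ≈ 29.7277 mm.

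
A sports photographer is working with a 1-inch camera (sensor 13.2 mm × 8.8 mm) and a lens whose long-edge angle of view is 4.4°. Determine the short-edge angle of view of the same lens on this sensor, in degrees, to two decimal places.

2.93°

From the long-edge AOV: f = 13.2 / (2·tan(2.2°)) = 13.2 / 0.07683 ≈ 171.8029 mm.
Short-edge AOV = 2·arctan(8.8 / (2 × 171.8029)) = 2·arctan(0.02561) ≈ 2.9341°.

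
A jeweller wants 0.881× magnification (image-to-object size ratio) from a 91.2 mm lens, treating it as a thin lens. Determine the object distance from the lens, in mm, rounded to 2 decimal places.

With m = dᵢ/dₒ and 1/f = 1/dₒ + 1/dᵢ, substituting dᵢ = m·dₒ gives 1/f = (1 + 1/m)/dₒ, hence dₒ = f·(1 + 1/m).
dₒ = 91.2 × (1 + 1/0.881) = 91.2 × 2.13507 ≈ 194.719 mm.

194.72 mm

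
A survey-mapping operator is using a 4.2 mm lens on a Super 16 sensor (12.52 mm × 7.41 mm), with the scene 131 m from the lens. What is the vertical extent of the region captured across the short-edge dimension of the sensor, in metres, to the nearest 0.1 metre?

231.1 m

dₒ: 131 m = 131000 mm.
Similar triangles through the lens centre give W/dₒ = h/dᵢ; with 1/f = 1/dₒ + 1/dᵢ this gives W = h·(dₒ − f)/f.
W = 7.41 mm × (131000 − 4.2) / 4.2 = 7.41 × 31189.4762 ≈ 231114.019 mm = 231.114 m.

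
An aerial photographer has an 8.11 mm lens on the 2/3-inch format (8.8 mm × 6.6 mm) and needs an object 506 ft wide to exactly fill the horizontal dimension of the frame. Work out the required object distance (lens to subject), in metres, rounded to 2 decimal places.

142.14 m

W: 506 ft × 304.8 mm/ft = 154228.80 mm.
Magnification m = w/W = dᵢ/dₒ; combined with 1/f = 1/dₒ + 1/dᵢ this gives dₒ = f·(1 + W/w).
dₒ = 8.11 mm × (1 + 154229/8.8) = 8.11 × 17526.9994 ≈ 142143.965 mm = 142.144 m.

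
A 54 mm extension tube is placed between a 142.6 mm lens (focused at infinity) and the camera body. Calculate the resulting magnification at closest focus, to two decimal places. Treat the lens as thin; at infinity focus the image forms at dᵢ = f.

0.38×

The tube moves the image plane from f to f + e, so dᵢ = 142.6 + 54 = 196.6 mm. Focus is achieved when 1/f = 1/dₒ + 1/dᵢ, giving dₒ = 1/(1/f − 1/(f+e)).
Magnification m = dᵢ/dₒ = (f+e)·(1/f − 1/(f+e)) = e/f = 54/142.6 ≈ 0.3787.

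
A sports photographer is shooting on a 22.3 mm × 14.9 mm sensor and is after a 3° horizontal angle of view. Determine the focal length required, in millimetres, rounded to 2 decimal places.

From α = 2·arctan(w/2f) we get f = w / (2·tan(α/2)).
With w = 22.3 mm and α/2 = 1.5°, tan(α/2) ≈ 0.02619, so f ≈ 22.3 / 0.05237 ≈ 425.8013 mm.

425.80 mm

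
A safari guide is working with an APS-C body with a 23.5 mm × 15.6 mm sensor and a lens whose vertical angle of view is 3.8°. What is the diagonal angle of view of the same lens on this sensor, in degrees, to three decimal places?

6.865°

From the vertical AOV: f = 15.6 / (2·tan(1.9°)) = 15.6 / 0.06635 ≈ 235.1280 mm.
Sensor diagonal = √(23.5² + 15.6²) = √795.6100 ≈ 28.2066 mm.
Diagonal AOV = 2·arctan(28.2066 / (2 × 235.1280)) = 2·arctan(0.05998) ≈ 6.8651°.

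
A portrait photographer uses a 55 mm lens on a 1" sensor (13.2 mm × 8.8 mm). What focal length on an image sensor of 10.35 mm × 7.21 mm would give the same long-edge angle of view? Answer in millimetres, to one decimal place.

Equal angle of view means equal width/f ratio, so f₂ = f₁ · (width₂/width₁) = 55 × 10.35/13.2.
f₂ = 55 × 0.78409 ≈ 43.125 mm.

43.1 mm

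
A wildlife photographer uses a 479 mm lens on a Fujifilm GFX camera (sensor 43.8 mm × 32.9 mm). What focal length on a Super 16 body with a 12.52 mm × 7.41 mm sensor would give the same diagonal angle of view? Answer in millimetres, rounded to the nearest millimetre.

Sensor diagonal = √(43.8² + 32.9²) = √3000.8500 ≈ 54.7800 mm.
Sensor diagonal = √(12.52² + 7.41²) = √211.6585 ≈ 14.5485 mm.
Equal angle of view means equal diagonal/f ratio, so f₂ = f₁ · (diagonal₂/diagonal₁) = 479 × 14.5485/54.7800.
f₂ = 479 × 0.26558 ≈ 127.213 mm.

127 mm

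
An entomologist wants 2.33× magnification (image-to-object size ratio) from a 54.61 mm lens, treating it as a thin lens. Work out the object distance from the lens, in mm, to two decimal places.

78.05 mm

With m = dᵢ/dₒ and 1/f = 1/dₒ + 1/dᵢ, substituting dᵢ = m·dₒ gives 1/f = (1 + 1/m)/dₒ, hence dₒ = f·(1 + 1/m).
dₒ = 54.61 × (1 + 1/2.33) = 54.61 × 1.42918 ≈ 78.048 mm.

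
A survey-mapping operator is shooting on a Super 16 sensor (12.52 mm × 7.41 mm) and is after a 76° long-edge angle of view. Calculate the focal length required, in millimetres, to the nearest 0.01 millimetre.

8.01 mm

From α = 2·arctan(w/2f) we get f = w / (2·tan(α/2)).
With w = 12.52 mm and α/2 = 38°, tan(α/2) ≈ 0.78129, so f ≈ 12.52 / 1.56257 ≈ 8.0124 mm.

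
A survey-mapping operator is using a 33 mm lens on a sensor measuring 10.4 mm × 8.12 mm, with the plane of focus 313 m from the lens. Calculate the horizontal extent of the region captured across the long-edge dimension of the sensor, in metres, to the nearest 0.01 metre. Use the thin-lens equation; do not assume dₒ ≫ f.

dₒ: 313 m = 313000 mm.
Similar triangles through the lens centre give W/dₒ = w/dᵢ; with 1/f = 1/dₒ + 1/dᵢ this gives W = w·(dₒ − f)/f.
W = 10.4 mm × (313000 − 33) / 33 = 10.4 × 9483.8485 ≈ 98632.024 mm = 98.632 m.

98.63 m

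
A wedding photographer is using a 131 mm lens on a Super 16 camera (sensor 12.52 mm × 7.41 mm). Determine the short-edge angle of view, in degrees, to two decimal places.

3.24°

Angle of view α = 2·arctan(h/2f) with h = 7.41 mm and f = 131 mm.
h/2f = 0.02828; arctan(0.02828) ≈ 1.6200°, so α ≈ 3.2401°.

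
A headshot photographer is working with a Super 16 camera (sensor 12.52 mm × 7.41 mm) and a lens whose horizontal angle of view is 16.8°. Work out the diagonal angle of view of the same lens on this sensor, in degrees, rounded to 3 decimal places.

19.473°

From the horizontal AOV: f = 12.52 / (2·tan(8.4°)) = 12.52 / 0.29533 ≈ 42.3926 mm.
Sensor diagonal = √(12.52² + 7.41²) = √211.6585 ≈ 14.5485 mm.
Diagonal AOV = 2·arctan(14.5485 / (2 × 42.3926)) = 2·arctan(0.17159) ≈ 19.4734°.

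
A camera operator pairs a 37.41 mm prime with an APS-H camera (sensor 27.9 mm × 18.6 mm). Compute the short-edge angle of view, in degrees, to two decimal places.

Angle of view α = 2·arctan(h/2f) with h = 18.6 mm and f = 37.41 mm.
h/2f = 0.24860; arctan(0.24860) ≈ 13.9605°, so α ≈ 27.9211°.

27.92°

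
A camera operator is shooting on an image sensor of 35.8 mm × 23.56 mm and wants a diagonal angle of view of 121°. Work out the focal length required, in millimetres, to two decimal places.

Sensor diagonal = √(35.8² + 23.56²) = √1836.7136 ≈ 42.8569 mm.
From α = 2·arctan(d/2f) we get f = d / (2·tan(α/2)).
With d = 42.8569 mm and α/2 = 60.5°, tan(α/2) ≈ 1.76749, so f ≈ 42.8569 / 3.53499 ≈ 12.1236 mm.

12.12 mm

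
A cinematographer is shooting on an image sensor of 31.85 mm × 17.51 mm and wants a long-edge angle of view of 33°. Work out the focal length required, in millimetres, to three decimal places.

From α = 2·arctan(w/2f) we get f = w / (2·tan(α/2)).
With w = 31.85 mm and α/2 = 16.5°, tan(α/2) ≈ 0.29621, so f ≈ 31.85 / 0.59243 ≈ 53.7619 mm.

53.762 mm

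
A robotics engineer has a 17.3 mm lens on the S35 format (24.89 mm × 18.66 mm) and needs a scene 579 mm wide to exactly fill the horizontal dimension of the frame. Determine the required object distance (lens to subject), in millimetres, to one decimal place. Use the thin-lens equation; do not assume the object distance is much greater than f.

419.7 mm

Magnification m = w/W = dᵢ/dₒ; combined with 1/f = 1/dₒ + 1/dᵢ this gives dₒ = f·(1 + W/w).
dₒ = 17.3 mm × (1 + 579/24.89) = 17.3 × 24.2624 ≈ 419.739 mm.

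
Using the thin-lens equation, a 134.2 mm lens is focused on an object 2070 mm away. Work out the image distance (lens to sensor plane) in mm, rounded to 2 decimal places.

143.50 mm

1/dᵢ = 1/f − 1/dₒ = 1/134.2 − 1/2070 = 0.0069685 mm⁻¹.
dᵢ = 1/0.0069685 ≈ 143.5035 mm.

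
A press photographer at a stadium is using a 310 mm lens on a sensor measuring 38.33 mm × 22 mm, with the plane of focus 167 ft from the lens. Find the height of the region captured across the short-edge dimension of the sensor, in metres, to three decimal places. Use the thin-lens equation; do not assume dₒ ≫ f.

dₒ: 167 ft × 304.8 mm/ft = 50901.60 mm.
Similar triangles through the lens centre give W/dₒ = h/dᵢ; with 1/f = 1/dₒ + 1/dᵢ this gives W = h·(dₒ − f)/f.
W = 22 mm × (50901.6 − 310) / 310 = 22 × 163.1987 ≈ 3590.371 mm = 3.59037 m.

3.590 m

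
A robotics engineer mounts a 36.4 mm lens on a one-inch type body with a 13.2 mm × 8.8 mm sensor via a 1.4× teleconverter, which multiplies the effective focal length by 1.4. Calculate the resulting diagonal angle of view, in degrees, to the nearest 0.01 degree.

Effective focal length f = 36.4 × 1.4 = 50.96 mm.
Sensor diagonal = √(13.2² + 8.8²) = √251.6800 ≈ 15.8644 mm.
α = 2·arctan(15.864 / (2 × 50.96)) = 2·arctan(0.15566) ≈ 17.6948°.

17.69°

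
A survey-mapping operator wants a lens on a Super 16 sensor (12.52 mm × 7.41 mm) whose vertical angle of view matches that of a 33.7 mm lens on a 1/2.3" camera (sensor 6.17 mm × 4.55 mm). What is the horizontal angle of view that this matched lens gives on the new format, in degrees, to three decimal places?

Equal vertical AOV ⇒ f₂ = f₁ · 7.41/4.55 = 33.7 × 1.62857 ≈ 54.8829 mm.
Horizontal AOV on the new format = 2·arctan(12.52 / (2 × 54.8829)) = 2·arctan(0.11406) ≈ 13.0142°.

13.014°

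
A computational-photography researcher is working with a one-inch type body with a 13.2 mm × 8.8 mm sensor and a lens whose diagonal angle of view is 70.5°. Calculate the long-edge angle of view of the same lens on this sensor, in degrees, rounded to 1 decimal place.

60.9°

Sensor diagonal = √(13.2² + 8.8²) = √251.6800 ≈ 15.8644 mm.
From the diagonal AOV: f = 15.8644 / (2·tan(35.25°)) = 15.8644 / 1.41346 ≈ 11.2238 mm.
Long-edge AOV = 2·arctan(13.2 / (2 × 11.2238)) = 2·arctan(0.58804) ≈ 60.9140°.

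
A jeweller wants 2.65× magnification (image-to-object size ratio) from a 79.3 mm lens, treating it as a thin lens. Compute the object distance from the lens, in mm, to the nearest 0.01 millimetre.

109.22 mm

With m = dᵢ/dₒ and 1/f = 1/dₒ + 1/dᵢ, substituting dᵢ = m·dₒ gives 1/f = (1 + 1/m)/dₒ, hence dₒ = f·(1 + 1/m).
dₒ = 79.3 × (1 + 1/2.65) = 79.3 × 1.37736 ≈ 109.225 mm.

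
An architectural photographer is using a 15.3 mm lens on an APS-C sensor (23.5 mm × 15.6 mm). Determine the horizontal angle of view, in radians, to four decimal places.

Angle of view α = 2·arctan(w/2f) with w = 23.5 mm and f = 15.3 mm.
w/2f = 0.76797; arctan(0.76797) ≈ 0.6549 rad, so α ≈ 1.3098 rad.

1.3098 rad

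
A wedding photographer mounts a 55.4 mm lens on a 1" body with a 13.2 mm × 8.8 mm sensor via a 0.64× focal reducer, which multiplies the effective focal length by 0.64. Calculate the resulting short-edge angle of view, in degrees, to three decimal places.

Effective focal length f = 55.4 × 0.64 = 35.456 mm.
α = 2·arctan(8.8 / (2 × 35.456)) = 2·arctan(0.12410) ≈ 14.1482°.

14.148°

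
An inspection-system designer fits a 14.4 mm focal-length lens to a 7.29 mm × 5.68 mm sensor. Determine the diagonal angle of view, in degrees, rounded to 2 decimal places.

35.58°

Sensor diagonal = √(7.29² + 5.68²) = √85.4065 ≈ 9.2416 mm.
Angle of view α = 2·arctan(d/2f) with d = 9.2416 mm and f = 14.4 mm.
d/2f = 0.32089; arctan(0.32089) ≈ 17.7908°, so α ≈ 35.5816°.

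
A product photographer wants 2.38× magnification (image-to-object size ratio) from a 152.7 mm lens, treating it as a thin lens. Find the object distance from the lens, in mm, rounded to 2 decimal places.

216.86 mm

With m = dᵢ/dₒ and 1/f = 1/dₒ + 1/dᵢ, substituting dᵢ = m·dₒ gives 1/f = (1 + 1/m)/dₒ, hence dₒ = f·(1 + 1/m).
dₒ = 152.7 × (1 + 1/2.38) = 152.7 × 1.42017 ≈ 216.860 mm.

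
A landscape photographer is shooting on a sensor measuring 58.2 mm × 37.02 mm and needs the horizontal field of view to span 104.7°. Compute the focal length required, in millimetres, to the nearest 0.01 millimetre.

From α = 2·arctan(w/2f) we get f = w / (2·tan(α/2)).
With w = 58.2 mm and α/2 = 52.35°, tan(α/2) ≈ 1.29618, so f ≈ 58.2 / 2.59237 ≈ 22.4505 mm.

22.45 mm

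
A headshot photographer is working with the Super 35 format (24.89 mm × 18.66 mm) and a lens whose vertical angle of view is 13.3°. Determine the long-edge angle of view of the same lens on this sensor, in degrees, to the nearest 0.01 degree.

From the vertical AOV: f = 18.66 / (2·tan(6.65°)) = 18.66 / 0.23318 ≈ 80.0251 mm.
Long-edge AOV = 2·arctan(24.89 / (2 × 80.0251)) = 2·arctan(0.15551) ≈ 17.6789°.

17.68°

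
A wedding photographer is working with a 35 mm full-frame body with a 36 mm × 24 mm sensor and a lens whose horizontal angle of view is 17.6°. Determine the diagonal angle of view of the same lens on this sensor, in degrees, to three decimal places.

From the horizontal AOV: f = 36 / (2·tan(8.8°)) = 36 / 0.30962 ≈ 116.2729 mm.
Sensor diagonal = √(36² + 24²) = √1872.0000 ≈ 43.2666 mm.
Diagonal AOV = 2·arctan(43.2666 / (2 × 116.2729)) = 2·arctan(0.18606) ≈ 21.0794°.

21.079°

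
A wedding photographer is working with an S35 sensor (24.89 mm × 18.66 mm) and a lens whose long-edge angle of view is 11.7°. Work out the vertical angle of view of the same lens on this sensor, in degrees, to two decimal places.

From the long-edge AOV: f = 24.89 / (2·tan(5.85°)) = 24.89 / 0.20492 ≈ 121.4644 mm.
Vertical AOV = 2·arctan(18.66 / (2 × 121.4644)) = 2·arctan(0.07681) ≈ 8.7848°.

8.78°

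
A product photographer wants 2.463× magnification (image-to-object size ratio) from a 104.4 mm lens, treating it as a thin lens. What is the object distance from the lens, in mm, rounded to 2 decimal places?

146.79 mm

With m = dᵢ/dₒ and 1/f = 1/dₒ + 1/dᵢ, substituting dᵢ = m·dₒ gives 1/f = (1 + 1/m)/dₒ, hence dₒ = f·(1 + 1/m).
dₒ = 104.4 × (1 + 1/2.463) = 104.4 × 1.40601 ≈ 146.787 mm.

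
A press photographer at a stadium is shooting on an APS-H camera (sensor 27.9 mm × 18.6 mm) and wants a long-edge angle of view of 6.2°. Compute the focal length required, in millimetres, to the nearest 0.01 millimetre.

From α = 2·arctan(w/2f) we get f = w / (2·tan(α/2)).
With w = 27.9 mm and α/2 = 3.1°, tan(α/2) ≈ 0.05416, so f ≈ 27.9 / 0.10832 ≈ 257.5794 mm.

257.58 mm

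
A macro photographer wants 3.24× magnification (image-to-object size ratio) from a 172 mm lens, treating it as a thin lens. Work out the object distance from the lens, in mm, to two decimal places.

225.09 mm

With m = dᵢ/dₒ and 1/f = 1/dₒ + 1/dᵢ, substituting dᵢ = m·dₒ gives 1/f = (1 + 1/m)/dₒ, hence dₒ = f·(1 + 1/m).
dₒ = 172 × (1 + 1/3.24) = 172 × 1.30864 ≈ 225.086 mm.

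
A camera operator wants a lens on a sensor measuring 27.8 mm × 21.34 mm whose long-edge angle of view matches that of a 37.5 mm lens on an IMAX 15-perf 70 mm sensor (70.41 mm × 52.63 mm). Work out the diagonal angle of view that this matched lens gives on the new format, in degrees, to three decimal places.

Equal long-edge AOV ⇒ f₂ = f₁ · 27.8/70.41 = 37.5 × 0.39483 ≈ 14.8061 mm.
Sensor diagonal = √(27.8² + 21.34²) = √1228.2356 ≈ 35.0462 mm.
Diagonal AOV on the new format = 2·arctan(35.0462 / (2 × 14.8061)) = 2·arctan(1.18350) ≈ 99.6077°.

99.608°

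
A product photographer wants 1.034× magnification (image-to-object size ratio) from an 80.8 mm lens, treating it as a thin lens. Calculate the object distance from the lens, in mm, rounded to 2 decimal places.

158.94 mm

With m = dᵢ/dₒ and 1/f = 1/dₒ + 1/dᵢ, substituting dᵢ = m·dₒ gives 1/f = (1 + 1/m)/dₒ, hence dₒ = f·(1 + 1/m).
dₒ = 80.8 × (1 + 1/1.034) = 80.8 × 1.96712 ≈ 158.943 mm.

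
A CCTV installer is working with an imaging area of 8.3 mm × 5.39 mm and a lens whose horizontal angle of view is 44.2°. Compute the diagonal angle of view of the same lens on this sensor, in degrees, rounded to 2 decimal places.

51.67°

From the horizontal AOV: f = 8.3 / (2·tan(22.1°)) = 8.3 / 0.81212 ≈ 10.2202 mm.
Sensor diagonal = √(8.3² + 5.39²) = √97.9421 ≈ 9.8966 mm.
Diagonal AOV = 2·arctan(9.8966 / (2 × 10.2202)) = 2·arctan(0.48417) ≈ 51.6694°.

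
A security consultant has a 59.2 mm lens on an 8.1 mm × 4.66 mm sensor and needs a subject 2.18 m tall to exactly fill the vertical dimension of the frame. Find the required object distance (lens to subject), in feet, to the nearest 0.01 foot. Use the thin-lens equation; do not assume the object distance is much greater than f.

W: 2.18 m = 2180 mm.
Magnification m = h/W = dᵢ/dₒ; combined with 1/f = 1/dₒ + 1/dᵢ this gives dₒ = f·(1 + W/h).
dₒ = 59.2 mm × (1 + 2180/4.66) = 59.2 × 468.8112 ≈ 27753.621 mm = 27753.621/304.8 ft = 91.0552 ft.

91.06 ft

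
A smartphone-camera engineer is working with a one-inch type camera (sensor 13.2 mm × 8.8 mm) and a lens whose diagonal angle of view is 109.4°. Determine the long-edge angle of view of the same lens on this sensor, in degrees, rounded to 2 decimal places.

99.21°

Sensor diagonal = √(13.2² + 8.8²) = √251.6800 ≈ 15.8644 mm.
From the diagonal AOV: f = 15.8644 / (2·tan(54.7°)) = 15.8644 / 2.82470 ≈ 5.6163 mm.
Long-edge AOV = 2·arctan(13.2 / (2 × 5.6163)) = 2·arctan(1.17515) ≈ 99.2073°.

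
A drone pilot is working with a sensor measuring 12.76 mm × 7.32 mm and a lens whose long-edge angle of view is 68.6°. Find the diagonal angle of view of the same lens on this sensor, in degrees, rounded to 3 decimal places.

From the long-edge AOV: f = 12.76 / (2·tan(34.3°)) = 12.76 / 1.36431 ≈ 9.3527 mm.
Sensor diagonal = √(12.76² + 7.32²) = √216.4000 ≈ 14.7105 mm.
Diagonal AOV = 2·arctan(14.7105 / (2 × 9.3527)) = 2·arctan(0.78643) ≈ 76.3652°.

76.365°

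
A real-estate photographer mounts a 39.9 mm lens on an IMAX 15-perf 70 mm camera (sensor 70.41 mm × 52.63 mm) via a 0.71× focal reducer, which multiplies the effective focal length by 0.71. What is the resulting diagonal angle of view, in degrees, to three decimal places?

Effective focal length f = 39.9 × 0.71 = 28.329 mm.
Sensor diagonal = √(70.41² + 52.63²) = √7727.4850 ≈ 87.9061 mm.
α = 2·arctan(87.906 / (2 × 28.329)) = 2·arctan(1.55152) ≈ 114.3941°.

114.394°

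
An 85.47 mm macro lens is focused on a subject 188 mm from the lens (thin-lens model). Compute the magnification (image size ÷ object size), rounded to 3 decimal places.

Thin lens: 1/f = 1/dₒ + 1/dᵢ → 1/dᵢ = 1/85.47 − 1/188 = 0.0063809 mm⁻¹, so dᵢ ≈ 156.7186 mm.
Magnification m = dᵢ/dₒ = 156.7186/188 ≈ 0.83361.

0.834×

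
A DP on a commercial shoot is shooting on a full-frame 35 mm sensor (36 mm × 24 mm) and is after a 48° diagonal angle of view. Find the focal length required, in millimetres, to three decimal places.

48.589 mm

Sensor diagonal = √(36² + 24²) = √1872.0000 ≈ 43.2666 mm.
From α = 2·arctan(d/2f) we get f = d / (2·tan(α/2)).
With d = 43.2666 mm and α/2 = 24°, tan(α/2) ≈ 0.44523, so f ≈ 43.2666 / 0.89046 ≈ 48.5892 mm.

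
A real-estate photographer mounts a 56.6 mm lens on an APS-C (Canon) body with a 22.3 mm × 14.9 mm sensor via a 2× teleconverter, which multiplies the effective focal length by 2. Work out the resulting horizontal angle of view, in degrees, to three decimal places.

11.251°

Effective focal length f = 56.6 × 2 = 113.2 mm.
α = 2·arctan(22.3 / (2 × 113.2)) = 2·arctan(0.09850) ≈ 11.2508°.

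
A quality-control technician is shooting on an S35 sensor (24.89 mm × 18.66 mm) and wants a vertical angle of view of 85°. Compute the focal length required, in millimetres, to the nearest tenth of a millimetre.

From α = 2·arctan(h/2f) we get f = h / (2·tan(α/2)).
With h = 18.66 mm and α/2 = 42.5°, tan(α/2) ≈ 0.91633, so f ≈ 18.66 / 1.83266 ≈ 10.1819 mm.

10.2 mm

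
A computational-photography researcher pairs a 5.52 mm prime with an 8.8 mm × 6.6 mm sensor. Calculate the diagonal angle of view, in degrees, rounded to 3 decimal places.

Sensor diagonal = √(8.8² + 6.6²) = √121.0000 ≈ 11.0000 mm.
Angle of view α = 2·arctan(d/2f) with d = 11.0000 mm and f = 5.52 mm.
d/2f = 0.99638; arctan(0.99638) ≈ 44.8960°, so α ≈ 89.7920°.

89.792°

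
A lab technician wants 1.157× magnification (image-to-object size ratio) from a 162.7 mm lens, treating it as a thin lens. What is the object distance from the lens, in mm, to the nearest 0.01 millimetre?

303.32 mm

With m = dᵢ/dₒ and 1/f = 1/dₒ + 1/dᵢ, substituting dᵢ = m·dₒ gives 1/f = (1 + 1/m)/dₒ, hence dₒ = f·(1 + 1/m).
dₒ = 162.7 × (1 + 1/1.157) = 162.7 × 1.86430 ≈ 303.322 mm.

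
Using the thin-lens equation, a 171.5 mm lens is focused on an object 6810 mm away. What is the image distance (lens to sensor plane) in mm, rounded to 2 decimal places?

175.93 mm

1/dᵢ = 1/f − 1/dₒ = 1/171.5 − 1/6810 = 0.0056841 mm⁻¹.
dᵢ = 1/0.0056841 ≈ 175.9306 mm.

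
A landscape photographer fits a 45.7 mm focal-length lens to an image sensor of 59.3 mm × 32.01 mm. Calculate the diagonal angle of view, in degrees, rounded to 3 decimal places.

Sensor diagonal = √(59.3² + 32.01²) = √4541.1301 ≈ 67.3879 mm.
Angle of view α = 2·arctan(d/2f) with d = 67.3879 mm and f = 45.7 mm.
d/2f = 0.73729; arctan(0.73729) ≈ 36.4008°, so α ≈ 72.8016°.

72.802°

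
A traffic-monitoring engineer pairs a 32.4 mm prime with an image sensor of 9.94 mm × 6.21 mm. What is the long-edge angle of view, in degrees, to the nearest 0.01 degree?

17.44°

Angle of view α = 2·arctan(w/2f) with w = 9.94 mm and f = 32.4 mm.
w/2f = 0.15340; arctan(0.15340) ≈ 8.7209°, so α ≈ 17.4418°.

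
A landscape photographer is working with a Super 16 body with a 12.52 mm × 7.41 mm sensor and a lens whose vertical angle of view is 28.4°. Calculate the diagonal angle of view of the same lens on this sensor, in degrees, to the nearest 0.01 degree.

From the vertical AOV: f = 7.41 / (2·tan(14.2°)) = 7.41 / 0.50608 ≈ 14.6420 mm.
Sensor diagonal = √(12.52² + 7.41²) = √211.6585 ≈ 14.5485 mm.
Diagonal AOV = 2·arctan(14.5485 / (2 × 14.6420)) = 2·arctan(0.49681) ≈ 52.8369°.

52.84°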